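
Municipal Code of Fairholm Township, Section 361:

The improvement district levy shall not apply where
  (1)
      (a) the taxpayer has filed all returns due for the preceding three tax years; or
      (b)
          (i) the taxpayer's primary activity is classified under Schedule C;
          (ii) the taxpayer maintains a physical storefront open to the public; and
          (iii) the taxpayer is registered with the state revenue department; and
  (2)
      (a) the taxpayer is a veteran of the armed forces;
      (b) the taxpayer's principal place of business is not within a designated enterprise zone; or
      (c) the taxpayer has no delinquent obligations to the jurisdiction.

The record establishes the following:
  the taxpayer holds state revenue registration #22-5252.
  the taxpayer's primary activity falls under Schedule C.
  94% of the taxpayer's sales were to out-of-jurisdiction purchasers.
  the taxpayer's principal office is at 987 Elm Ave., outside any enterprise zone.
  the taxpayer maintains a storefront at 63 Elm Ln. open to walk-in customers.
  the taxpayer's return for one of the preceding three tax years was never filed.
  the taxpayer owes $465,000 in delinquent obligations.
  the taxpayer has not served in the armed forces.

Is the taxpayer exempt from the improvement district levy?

Yes — exempt.

(a) returns current — not met.
(i) Schedule C activity — satisfied.
(ii) has storefront — met.
(iii) state-registered — met.
So (b) is satisfied (T AND T AND T).
(1): F OR T → true.
(a) veteran — fails.
(b) not (in enterprise zone) — met.
(c) no delinquency — fails.
(2): F OR T OR F → true.
Overall: T AND T → true.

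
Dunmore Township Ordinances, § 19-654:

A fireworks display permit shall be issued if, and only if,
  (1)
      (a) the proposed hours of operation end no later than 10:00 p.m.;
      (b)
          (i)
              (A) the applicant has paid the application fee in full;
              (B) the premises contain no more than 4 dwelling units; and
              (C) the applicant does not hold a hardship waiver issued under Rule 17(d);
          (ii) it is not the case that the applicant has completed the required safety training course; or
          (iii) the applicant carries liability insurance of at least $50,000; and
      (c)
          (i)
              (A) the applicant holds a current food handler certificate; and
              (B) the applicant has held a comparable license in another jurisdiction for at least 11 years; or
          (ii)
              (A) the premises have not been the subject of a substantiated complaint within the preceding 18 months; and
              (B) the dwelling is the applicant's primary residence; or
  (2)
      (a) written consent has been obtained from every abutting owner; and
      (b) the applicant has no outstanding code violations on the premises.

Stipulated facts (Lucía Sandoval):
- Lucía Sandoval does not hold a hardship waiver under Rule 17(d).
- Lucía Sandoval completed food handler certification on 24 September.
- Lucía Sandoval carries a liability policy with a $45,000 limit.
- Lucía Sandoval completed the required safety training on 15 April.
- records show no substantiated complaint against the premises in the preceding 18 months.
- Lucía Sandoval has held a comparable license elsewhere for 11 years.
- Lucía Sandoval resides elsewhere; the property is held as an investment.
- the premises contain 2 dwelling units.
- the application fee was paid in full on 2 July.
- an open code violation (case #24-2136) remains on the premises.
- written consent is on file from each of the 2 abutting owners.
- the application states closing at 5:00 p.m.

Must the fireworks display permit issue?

Yes — granted.

(a) closes by 10 p.m. — satisfied.
(A) fee paid — holds.
(B) ≤ 4 units — met.
(C) not (hardship waiver) — satisfied.
(i) = T AND T AND T = true.
(ii) not (safety training) — not met.
(iii) insurance ≥ $50,000 — not met.
(b) = T OR F OR F = true.
(A) food handler cert. — met.
(B) prior license ≥ 11 yr — holds.
So (i) is satisfied (T AND T).
(A) no complaint in 18 mo. — satisfied.
(B) primary residence — fails.
So (ii) is not satisfied (T AND F).
(c): T OR F → true.
(1) = T AND T AND T = true.
(a) all abutters consent — satisfied.
(b) no code violations — not satisfied.
(2) = T AND F = false.
So Overall is satisfied (T OR F).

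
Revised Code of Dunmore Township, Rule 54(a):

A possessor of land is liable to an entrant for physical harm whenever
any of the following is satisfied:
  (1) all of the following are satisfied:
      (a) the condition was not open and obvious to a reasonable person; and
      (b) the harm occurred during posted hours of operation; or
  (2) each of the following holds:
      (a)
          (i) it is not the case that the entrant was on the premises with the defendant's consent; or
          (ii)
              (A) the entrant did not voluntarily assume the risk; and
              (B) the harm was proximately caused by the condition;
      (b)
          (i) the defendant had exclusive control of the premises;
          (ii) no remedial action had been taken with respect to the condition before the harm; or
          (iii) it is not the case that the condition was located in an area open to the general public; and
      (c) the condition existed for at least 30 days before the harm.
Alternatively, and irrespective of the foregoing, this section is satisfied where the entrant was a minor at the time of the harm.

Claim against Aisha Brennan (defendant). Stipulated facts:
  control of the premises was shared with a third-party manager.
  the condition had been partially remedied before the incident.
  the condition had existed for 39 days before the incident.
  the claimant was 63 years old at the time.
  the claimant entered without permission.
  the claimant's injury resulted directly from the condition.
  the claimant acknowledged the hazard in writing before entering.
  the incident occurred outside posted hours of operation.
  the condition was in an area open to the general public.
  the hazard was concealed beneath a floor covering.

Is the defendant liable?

(a) not open/obvious — met.
(b) during posted hours — not satisfied.
(1) = T AND F = false.
(i) not (consent to enter) — met.
(A) no assumed risk — fails.
(B) proximate cause — holds.
(ii) = F AND T = false.
(a) = T OR F = true.
(i) exclusive control — not satisfied.
(ii) no remedial action — not satisfied.
(iii) not (public area) — fails.
(b): F OR F OR F → false.
(c) condition ≥30 days old — holds.
So (2) is not satisfied (T AND F AND T).
Overall = F OR F = false.
Exception (entrant a minor) — not satisfied.
Result: main false OR exception false → false.

No — not liable.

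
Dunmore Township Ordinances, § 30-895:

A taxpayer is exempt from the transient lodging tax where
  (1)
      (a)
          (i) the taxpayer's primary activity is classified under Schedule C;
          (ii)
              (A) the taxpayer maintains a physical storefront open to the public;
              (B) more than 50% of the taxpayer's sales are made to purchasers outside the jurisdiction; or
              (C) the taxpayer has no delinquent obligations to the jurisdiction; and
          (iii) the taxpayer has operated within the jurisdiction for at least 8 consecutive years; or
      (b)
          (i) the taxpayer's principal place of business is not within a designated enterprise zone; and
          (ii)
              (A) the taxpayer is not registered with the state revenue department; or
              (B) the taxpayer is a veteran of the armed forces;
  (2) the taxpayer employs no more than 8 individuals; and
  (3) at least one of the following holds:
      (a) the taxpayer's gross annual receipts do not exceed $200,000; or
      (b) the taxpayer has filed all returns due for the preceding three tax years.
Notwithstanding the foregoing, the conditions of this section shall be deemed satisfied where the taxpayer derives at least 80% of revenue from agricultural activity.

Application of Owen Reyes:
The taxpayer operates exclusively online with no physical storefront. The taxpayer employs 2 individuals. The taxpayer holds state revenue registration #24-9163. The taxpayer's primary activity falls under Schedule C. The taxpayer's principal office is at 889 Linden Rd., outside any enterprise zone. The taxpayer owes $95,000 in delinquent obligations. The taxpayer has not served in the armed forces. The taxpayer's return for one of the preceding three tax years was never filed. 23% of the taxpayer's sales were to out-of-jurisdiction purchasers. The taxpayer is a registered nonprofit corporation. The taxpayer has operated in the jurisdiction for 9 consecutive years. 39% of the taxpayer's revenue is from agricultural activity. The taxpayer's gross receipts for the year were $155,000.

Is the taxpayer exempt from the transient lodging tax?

(i) Schedule C activity — satisfied.
(A) has storefront — not met.
(B) >50% out-of-jur. sales — not satisfied.
(C) no delinquency — not satisfied.
So (ii) is not satisfied (F OR F OR F).
(iii) ≥ 8 yrs in jurisdiction — met.
(a) = T AND F AND T = false.
(i) not (in enterprise zone) — holds.
(A) not (state-registered) — fails.
(B) veteran — fails.
(ii) = F OR F = false.
So (b) is not satisfied (T AND F).
(1): F OR F → false.
(2) ≤ 8 employees — met.
(a) receipts ≤ $200,000 — met.
(b) returns current — not met.
(3) = T OR F = true.
So Overall is not satisfied (F AND T AND T).
Exception (≥80% agricultural) — not satisfied.
Result: main false OR exception false → false.

No — not exempt.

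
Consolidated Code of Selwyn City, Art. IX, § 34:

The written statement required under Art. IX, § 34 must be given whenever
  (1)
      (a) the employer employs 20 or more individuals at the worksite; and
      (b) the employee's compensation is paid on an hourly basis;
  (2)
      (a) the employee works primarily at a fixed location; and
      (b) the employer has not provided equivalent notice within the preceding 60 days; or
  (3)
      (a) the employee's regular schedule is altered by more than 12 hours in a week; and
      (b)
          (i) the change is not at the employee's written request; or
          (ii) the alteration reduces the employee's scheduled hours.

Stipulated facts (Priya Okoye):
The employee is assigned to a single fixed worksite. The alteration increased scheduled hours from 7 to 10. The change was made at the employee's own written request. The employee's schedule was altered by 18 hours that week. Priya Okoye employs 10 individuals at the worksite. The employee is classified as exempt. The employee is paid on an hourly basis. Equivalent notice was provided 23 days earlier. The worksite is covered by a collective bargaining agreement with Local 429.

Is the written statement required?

(a) ≥ 20 at site — not satisfied.
(b) hourly-paid — satisfied.
So (1) is not satisfied (F AND T).
(a) fixed location — met.
(b) no recent notice — fails.
(2): T AND F → false.
(a) schedule shift > 12h — holds.
(i) not employee-requested — fails.
(ii) hours reduced — fails.
(b) = F OR F = false.
(3): T AND F → false.
Overall = F OR F OR F = false.

No — not required.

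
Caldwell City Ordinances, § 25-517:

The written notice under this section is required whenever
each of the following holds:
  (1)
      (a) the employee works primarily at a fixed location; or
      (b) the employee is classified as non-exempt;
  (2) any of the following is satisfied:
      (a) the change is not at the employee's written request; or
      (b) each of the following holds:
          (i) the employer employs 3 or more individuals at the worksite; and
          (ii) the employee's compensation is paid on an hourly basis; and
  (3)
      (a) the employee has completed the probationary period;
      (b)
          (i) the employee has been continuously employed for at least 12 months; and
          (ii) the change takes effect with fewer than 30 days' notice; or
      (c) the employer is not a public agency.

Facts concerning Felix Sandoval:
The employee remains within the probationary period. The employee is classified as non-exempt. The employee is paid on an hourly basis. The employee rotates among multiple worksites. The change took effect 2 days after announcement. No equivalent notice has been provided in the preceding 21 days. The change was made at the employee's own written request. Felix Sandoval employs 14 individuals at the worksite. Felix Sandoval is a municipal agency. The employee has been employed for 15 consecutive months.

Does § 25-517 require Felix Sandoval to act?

Yes — required.

(a) fixed location — fails.
(b) non-exempt — satisfied.
(1) = F OR T = true.
(a) not employee-requested — not met.
(i) ≥ 3 at site — met.
(ii) hourly-paid — satisfied.
(b) = T AND T = true.
(2): F OR T → true.
(a) past probation — not met.
(i) tenure ≥ 12 mo. — satisfied.
(ii) < 30 days' notice — holds.
(b) = T AND T = true.
(c) not (public agency) — not satisfied.
So (3) is satisfied (F OR T OR F).
So Overall is satisfied (T AND T AND T).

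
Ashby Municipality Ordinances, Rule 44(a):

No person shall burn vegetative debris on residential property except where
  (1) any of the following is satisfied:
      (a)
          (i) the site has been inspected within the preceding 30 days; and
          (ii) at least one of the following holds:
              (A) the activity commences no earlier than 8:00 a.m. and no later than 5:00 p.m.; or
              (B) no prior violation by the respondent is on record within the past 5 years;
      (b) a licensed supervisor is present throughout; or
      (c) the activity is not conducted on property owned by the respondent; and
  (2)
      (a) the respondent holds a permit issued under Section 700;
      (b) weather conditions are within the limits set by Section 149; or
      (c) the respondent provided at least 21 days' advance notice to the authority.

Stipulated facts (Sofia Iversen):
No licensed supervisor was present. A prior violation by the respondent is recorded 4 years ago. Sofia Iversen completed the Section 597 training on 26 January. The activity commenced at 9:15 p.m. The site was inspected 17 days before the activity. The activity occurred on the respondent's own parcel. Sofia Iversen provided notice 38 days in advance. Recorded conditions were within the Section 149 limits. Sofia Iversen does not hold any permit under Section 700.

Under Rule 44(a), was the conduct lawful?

(i) site inspected — holds.
(A) start within hours — not satisfied.
(B) no prior violation — not satisfied.
(ii): F OR F → false.
(a) = T AND F = false.
(b) supervisor present — fails.
(c) not (own property) — not satisfied.
(1): F OR F OR F → false.
(a) holds permit — fails.
(b) weather ok — holds.
(c) ≥21 days' notice — holds.
(2) = F OR T OR T = true.
Overall = F AND T = false.

No — unlawful.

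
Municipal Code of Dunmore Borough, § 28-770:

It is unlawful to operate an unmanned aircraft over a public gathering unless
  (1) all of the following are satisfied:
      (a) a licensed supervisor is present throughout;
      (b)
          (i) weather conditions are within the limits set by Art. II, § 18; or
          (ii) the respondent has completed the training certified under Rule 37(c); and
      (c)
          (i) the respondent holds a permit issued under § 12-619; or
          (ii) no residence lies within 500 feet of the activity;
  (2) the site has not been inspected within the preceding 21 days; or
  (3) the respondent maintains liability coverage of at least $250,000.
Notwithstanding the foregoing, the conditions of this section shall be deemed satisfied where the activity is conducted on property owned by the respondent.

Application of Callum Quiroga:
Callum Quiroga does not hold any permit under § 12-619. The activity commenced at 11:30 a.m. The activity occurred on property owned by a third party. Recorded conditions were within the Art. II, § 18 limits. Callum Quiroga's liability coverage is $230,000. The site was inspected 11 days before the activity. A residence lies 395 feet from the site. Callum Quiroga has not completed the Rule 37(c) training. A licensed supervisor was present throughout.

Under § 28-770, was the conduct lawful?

No — unlawful.

(a) supervisor present — satisfied.
(i) weather ok — holds.
(ii) training certified — fails.
(b) = T OR F = true.
(i) holds permit — not satisfied.
(ii) no residence in 500 ft — not met.
(c): F OR F → false.
(1) = T AND T AND F = false.
(2) not (site inspected) — not met.
(3) coverage ≥ $250,000 — not satisfied.
Overall = F OR F OR F = false.
Exception (own property) — not satisfied.
Result: main false OR exception false → false.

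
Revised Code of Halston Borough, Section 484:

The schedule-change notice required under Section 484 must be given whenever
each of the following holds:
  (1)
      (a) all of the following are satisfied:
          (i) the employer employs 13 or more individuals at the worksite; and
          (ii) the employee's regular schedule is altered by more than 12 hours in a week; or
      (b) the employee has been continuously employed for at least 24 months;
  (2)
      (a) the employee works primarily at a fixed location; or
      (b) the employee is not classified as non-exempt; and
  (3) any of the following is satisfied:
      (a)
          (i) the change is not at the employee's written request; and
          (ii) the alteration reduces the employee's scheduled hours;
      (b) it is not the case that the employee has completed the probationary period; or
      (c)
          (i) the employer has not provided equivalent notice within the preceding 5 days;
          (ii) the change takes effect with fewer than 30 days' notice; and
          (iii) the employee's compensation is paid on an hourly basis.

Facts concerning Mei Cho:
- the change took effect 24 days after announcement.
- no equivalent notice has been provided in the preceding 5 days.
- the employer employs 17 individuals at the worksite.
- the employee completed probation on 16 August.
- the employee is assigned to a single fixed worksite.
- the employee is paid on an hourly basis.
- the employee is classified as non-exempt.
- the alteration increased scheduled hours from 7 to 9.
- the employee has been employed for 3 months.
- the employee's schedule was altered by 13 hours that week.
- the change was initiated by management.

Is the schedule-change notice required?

(i) ≥ 13 at site — met.
(ii) schedule shift > 12h — holds.
(a): T AND T → true.
(b) tenure ≥ 24 mo. — fails.
(1): T OR F → true.
(a) fixed location — satisfied.
(b) not (non-exempt) — not met.
(2): T OR F → true.
(i) not employee-requested — met.
(ii) hours reduced — not met.
So (a) is not satisfied (T AND F).
(b) not (past probation) — not satisfied.
(i) no recent notice — satisfied.
(ii) < 30 days' notice — met.
(iii) hourly-paid — met.
(c) = T AND T AND T = true.
(3): F OR F OR T → true.
So Overall is satisfied (T AND T AND T).

Yes — required.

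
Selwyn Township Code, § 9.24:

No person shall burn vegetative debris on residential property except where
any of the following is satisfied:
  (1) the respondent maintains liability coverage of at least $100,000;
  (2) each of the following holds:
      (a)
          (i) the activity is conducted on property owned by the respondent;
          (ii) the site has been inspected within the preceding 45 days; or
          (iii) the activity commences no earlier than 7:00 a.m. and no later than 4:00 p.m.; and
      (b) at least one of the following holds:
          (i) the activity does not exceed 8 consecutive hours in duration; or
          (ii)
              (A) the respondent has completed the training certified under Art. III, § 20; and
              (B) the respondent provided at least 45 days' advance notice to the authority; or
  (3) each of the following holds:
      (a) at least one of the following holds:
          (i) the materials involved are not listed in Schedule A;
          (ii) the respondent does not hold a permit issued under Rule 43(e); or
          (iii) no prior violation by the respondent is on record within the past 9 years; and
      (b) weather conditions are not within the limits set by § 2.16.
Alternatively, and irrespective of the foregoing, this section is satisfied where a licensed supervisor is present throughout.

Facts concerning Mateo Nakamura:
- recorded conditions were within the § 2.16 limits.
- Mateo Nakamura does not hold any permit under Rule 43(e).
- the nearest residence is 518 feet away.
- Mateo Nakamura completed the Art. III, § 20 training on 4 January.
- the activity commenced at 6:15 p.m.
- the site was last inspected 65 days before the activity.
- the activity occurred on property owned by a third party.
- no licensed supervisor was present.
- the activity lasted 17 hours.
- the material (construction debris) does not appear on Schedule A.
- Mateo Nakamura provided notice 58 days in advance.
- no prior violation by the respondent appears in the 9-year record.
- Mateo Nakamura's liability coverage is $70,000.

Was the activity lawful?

(1) coverage ≥ $100,000 — not met.
(i) own property — not met.
(ii) site inspected — not satisfied.
(iii) start within hours — not satisfied.
(a): F OR F OR F → false.
(i) ≤ 8 hrs duration — fails.
(A) training certified — met.
(B) ≥45 days' notice — met.
So (ii) is satisfied (T AND T).
So (b) is satisfied (F OR T).
So (2) is not satisfied (F AND T).
(i) not (Schedule A material) — satisfied.
(ii) not (holds permit) — met.
(iii) no prior violation — satisfied.
So (a) is satisfied (T OR T OR T).
(b) not (weather ok) — not met.
(3): T AND F → false.
Overall = F OR F OR F = false.
Exception (supervisor present) — not satisfied.
Result: main false OR exception false → false.

No — unlawful.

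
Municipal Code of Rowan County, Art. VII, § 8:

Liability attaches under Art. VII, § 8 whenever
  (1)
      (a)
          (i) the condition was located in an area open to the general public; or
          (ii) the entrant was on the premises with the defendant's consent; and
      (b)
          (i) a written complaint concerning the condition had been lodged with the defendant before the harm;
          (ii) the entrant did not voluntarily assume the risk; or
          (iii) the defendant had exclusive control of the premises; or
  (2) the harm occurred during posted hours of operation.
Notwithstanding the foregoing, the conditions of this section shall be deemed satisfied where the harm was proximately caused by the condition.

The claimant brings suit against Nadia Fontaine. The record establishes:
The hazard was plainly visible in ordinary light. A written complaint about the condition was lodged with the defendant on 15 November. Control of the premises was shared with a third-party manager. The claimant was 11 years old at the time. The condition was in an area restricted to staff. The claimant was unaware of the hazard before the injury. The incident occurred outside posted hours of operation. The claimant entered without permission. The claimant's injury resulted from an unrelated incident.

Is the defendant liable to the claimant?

(i) public area — fails.
(ii) consent to enter — fails.
(a) = F OR F = false.
(i) complaint lodged — satisfied.
(ii) no assumed risk — holds.
(iii) exclusive control — not satisfied.
So (b) is satisfied (T OR T OR F).
So (1) is not satisfied (F AND T).
(2) during posted hours — fails.
Overall: F OR F → false.
Exception (proximate cause) — not satisfied.
Result: main false OR exception false → false.

No — not liable.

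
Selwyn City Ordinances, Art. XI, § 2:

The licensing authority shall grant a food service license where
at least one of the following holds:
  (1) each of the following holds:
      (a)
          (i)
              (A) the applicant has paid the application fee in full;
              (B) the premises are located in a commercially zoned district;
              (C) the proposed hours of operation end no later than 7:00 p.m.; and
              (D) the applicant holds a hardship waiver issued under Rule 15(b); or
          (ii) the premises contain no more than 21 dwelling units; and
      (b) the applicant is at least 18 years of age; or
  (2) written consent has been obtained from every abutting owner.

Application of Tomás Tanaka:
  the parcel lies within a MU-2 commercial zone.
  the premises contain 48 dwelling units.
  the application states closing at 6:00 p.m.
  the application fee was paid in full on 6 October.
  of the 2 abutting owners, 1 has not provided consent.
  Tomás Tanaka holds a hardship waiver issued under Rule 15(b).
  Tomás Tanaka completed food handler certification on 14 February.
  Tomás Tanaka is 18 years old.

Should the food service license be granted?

Yes — granted.

(A) fee paid — holds.
(B) commercially zoned — holds.
(C) closes by 7 p.m. — holds.
(D) hardship waiver — satisfied.
So (i) is satisfied (T AND T AND T AND T).
(ii) ≤ 21 units — not satisfied.
(a): T OR F → true.
(b) age ≥ 18 — holds.
(1): T AND T → true.
(2) all abutters consent — not met.
So Overall is satisfied (T OR F).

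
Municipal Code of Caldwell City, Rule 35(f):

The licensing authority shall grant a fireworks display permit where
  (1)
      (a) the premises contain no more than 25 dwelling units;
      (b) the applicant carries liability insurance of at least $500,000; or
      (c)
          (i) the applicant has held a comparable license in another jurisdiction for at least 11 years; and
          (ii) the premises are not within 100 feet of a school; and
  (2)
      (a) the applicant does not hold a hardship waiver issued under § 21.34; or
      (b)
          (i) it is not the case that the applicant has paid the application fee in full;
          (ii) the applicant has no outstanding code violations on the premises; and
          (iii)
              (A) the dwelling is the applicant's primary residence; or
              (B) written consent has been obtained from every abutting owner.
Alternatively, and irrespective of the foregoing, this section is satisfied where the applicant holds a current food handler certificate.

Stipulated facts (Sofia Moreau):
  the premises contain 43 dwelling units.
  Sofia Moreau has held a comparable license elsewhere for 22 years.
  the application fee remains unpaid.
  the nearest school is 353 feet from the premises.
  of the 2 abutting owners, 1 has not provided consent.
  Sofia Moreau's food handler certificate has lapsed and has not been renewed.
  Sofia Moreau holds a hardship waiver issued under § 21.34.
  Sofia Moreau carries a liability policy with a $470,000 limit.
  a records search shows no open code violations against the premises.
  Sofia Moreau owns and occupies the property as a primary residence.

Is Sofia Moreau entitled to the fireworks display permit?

(a) ≤ 25 units — fails.
(b) insurance ≥ $500,000 — not satisfied.
(i) prior license ≥ 11 yr — satisfied.
(ii) ≥100 ft from school — holds.
(c) = T AND T = true.
So (1) is satisfied (F OR F OR T).
(a) not (hardship waiver) — not met.
(i) not (fee paid) — holds.
(ii) no code violations — met.
(A) primary residence — holds.
(B) all abutters consent — not met.
(iii): T OR F → true.
(b): T AND T AND T → true.
(2) = F OR T = true.
Overall = T AND T = true.
Exception (food handler cert.) — not satisfied.
Result: main true OR exception false → true.

Yes — granted.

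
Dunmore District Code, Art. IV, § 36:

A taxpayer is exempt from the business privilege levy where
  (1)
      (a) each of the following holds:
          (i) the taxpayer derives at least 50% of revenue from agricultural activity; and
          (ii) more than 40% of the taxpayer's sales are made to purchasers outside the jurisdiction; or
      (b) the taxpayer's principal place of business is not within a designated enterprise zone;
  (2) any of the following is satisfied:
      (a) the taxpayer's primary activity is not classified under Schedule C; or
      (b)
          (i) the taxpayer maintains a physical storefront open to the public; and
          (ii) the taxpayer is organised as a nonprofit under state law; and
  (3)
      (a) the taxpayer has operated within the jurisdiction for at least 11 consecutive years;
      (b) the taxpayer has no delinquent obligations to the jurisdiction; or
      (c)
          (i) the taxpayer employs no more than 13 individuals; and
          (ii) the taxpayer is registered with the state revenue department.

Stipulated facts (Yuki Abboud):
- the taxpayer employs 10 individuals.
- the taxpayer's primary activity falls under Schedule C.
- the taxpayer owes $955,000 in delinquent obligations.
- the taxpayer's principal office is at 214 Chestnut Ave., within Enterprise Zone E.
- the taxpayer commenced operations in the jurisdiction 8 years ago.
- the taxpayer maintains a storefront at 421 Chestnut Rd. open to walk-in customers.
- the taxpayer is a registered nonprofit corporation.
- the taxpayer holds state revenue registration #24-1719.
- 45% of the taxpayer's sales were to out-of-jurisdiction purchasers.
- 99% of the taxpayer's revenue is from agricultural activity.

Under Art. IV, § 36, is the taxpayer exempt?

(i) ≥50% agricultural — holds.
(ii) >40% out-of-jur. sales — holds.
(a) = T AND T = true.
(b) not (in enterprise zone) — not met.
So (1) is satisfied (T OR F).
(a) not (Schedule C activity) — not met.
(i) has storefront — holds.
(ii) nonprofit — satisfied.
So (b) is satisfied (T AND T).
(2): F OR T → true.
(a) ≥ 11 yrs in jurisdiction — fails.
(b) no delinquency — fails.
(i) ≤ 13 employees — satisfied.
(ii) state-registered — met.
(c): T AND T → true.
(3): F OR F OR T → true.
Overall = T AND T AND T = true.

Yes — exempt.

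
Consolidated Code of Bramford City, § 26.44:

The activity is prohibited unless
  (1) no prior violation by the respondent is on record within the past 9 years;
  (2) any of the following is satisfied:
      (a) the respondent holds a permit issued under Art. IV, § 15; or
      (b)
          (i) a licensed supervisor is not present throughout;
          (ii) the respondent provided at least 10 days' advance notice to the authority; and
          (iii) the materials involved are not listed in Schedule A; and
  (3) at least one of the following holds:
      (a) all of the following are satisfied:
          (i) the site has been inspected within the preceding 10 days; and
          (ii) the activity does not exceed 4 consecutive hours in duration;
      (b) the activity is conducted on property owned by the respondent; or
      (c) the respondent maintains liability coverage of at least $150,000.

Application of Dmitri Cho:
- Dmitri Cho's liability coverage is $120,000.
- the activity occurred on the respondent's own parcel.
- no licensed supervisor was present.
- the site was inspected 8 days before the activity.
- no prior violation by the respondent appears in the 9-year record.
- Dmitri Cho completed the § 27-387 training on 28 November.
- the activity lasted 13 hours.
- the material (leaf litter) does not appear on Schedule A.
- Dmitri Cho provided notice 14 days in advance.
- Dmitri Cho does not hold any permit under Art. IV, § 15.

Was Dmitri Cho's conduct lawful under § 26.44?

Yes — lawful.

(1) no prior violation — satisfied.
(a) holds permit — not met.
(i) not (supervisor present) — met.
(ii) ≥10 days' notice — satisfied.
(iii) not (Schedule A material) — met.
(b): T AND T AND T → true.
So (2) is satisfied (F OR T).
(i) site inspected — holds.
(ii) ≤ 4 hrs duration — fails.
(a) = T AND F = false.
(b) own property — met.
(c) coverage ≥ $150,000 — not met.
(3) = F OR T OR F = true.
Overall: T AND T AND T → true.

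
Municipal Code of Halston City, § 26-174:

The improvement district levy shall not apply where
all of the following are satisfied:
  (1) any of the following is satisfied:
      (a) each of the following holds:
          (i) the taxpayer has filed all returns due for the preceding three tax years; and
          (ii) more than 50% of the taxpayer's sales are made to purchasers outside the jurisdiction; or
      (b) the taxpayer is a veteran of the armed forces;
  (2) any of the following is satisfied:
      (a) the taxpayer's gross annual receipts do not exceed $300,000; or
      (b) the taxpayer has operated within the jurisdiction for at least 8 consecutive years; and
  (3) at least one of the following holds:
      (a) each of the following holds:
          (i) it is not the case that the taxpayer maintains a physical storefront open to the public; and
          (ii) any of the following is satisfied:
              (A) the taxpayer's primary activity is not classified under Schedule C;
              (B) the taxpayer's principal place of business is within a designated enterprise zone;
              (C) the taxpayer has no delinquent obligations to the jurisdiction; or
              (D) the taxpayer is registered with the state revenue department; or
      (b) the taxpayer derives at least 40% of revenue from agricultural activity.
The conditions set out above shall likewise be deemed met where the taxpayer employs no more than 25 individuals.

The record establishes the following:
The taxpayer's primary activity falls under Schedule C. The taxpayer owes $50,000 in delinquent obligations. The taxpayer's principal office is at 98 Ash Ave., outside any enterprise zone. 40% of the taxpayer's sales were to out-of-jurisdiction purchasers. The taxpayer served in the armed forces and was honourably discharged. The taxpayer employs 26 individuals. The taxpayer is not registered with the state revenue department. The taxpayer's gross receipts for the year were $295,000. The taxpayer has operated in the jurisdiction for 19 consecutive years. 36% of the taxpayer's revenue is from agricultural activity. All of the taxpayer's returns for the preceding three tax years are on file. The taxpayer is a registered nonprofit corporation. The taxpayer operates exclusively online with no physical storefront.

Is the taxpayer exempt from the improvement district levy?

(i) returns current — holds.
(ii) >50% out-of-jur. sales — not satisfied.
(a): T AND F → false.
(b) veteran — satisfied.
(1) = F OR T = true.
(a) receipts ≤ $300,000 — satisfied.
(b) ≥ 8 yrs in jurisdiction — met.
(2) = T OR T = true.
(i) not (has storefront) — satisfied.
(A) not (Schedule C activity) — fails.
(B) in enterprise zone — not satisfied.
(C) no delinquency — fails.
(D) state-registered — not satisfied.
(ii) = F OR F OR F OR F = false.
(a) = T AND F = false.
(b) ≥40% agricultural — fails.
(3) = F OR F = false.
Overall: T AND T AND F → false.
Exception (≤ 25 employees) — not satisfied.
Result: main false OR exception false → false.

No — not exempt.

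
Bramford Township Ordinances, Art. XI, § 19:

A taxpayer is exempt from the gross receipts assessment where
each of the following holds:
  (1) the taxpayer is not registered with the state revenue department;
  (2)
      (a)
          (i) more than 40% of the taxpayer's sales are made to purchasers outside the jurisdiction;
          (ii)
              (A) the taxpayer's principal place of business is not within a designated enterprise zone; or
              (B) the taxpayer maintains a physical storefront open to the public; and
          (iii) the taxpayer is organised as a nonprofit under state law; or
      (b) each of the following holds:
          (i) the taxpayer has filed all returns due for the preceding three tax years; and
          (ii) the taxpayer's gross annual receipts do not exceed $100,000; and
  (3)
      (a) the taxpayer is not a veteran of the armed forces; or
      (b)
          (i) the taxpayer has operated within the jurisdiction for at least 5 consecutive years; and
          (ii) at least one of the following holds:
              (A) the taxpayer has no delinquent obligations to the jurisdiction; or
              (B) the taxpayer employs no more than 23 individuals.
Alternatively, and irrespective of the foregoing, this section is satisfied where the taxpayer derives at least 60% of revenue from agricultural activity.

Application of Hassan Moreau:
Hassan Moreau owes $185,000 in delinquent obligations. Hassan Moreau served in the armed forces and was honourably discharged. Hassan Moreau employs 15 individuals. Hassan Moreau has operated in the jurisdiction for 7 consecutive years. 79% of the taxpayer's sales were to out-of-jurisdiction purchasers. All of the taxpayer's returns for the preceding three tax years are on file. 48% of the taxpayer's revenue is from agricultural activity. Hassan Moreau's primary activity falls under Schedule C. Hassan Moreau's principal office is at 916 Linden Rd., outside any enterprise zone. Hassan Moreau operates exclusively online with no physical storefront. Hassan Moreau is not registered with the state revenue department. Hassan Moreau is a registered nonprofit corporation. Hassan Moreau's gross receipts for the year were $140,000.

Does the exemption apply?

Yes — exempt.

(1) not (state-registered) — satisfied.
(i) >40% out-of-jur. sales — holds.
(A) not (in enterprise zone) — satisfied.
(B) has storefront — fails.
(ii) = T OR F = true.
(iii) nonprofit — met.
(a): T AND T AND T → true.
(i) returns current — holds.
(ii) receipts ≤ $100,000 — not met.
(b): T AND F → false.
So (2) is satisfied (T OR F).
(a) not (veteran) — not satisfied.
(i) ≥ 5 yrs in jurisdiction — holds.
(A) no delinquency — not met.
(B) ≤ 23 employees — met.
(ii) = F OR T = true.
So (b) is satisfied (T AND T).
(3) = F OR T = true.
Overall: T AND T AND T → true.
Exception (≥60% agricultural) — not satisfied.
Result: main true OR exception false → true.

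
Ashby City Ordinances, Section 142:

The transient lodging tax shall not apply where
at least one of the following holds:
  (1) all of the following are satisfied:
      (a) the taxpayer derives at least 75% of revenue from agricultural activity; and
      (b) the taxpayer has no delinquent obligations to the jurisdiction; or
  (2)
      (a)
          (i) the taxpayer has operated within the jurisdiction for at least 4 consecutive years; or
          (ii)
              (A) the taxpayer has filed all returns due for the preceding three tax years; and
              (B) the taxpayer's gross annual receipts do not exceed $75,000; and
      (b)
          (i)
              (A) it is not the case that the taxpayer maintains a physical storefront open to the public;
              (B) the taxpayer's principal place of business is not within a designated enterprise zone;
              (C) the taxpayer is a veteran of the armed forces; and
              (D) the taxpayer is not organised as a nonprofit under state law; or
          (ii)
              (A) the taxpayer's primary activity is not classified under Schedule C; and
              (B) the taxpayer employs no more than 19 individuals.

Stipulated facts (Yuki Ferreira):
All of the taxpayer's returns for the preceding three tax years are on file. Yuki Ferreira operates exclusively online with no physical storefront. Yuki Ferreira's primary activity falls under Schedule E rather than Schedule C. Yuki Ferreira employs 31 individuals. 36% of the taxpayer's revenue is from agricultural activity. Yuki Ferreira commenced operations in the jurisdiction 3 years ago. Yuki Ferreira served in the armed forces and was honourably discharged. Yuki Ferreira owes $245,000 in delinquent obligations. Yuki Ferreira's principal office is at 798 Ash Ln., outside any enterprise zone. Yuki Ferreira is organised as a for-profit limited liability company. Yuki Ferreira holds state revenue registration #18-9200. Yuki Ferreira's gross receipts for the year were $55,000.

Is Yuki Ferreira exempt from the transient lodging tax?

(a) ≥75% agricultural — not met.
(b) no delinquency — not met.
So (1) is not satisfied (F AND F).
(i) ≥ 4 yrs in jurisdiction — fails.
(A) returns current — satisfied.
(B) receipts ≤ $75,000 — met.
(ii): T AND T → true.
So (a) is satisfied (F OR T).
(A) not (has storefront) — met.
(B) not (in enterprise zone) — met.
(C) veteran — holds.
(D) not (nonprofit) — holds.
(i): T AND T AND T AND T → true.
(A) not (Schedule C activity) — met.
(B) ≤ 19 employees — fails.
So (ii) is not satisfied (T AND F).
(b): T OR F → true.
So (2) is satisfied (T AND T).
So Overall is satisfied (F OR T).

Yes — exempt.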